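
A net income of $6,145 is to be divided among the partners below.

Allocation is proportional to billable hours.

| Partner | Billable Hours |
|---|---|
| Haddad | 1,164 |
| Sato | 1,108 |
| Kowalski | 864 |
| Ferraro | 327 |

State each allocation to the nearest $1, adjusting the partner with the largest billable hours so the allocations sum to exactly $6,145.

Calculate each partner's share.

Billable hours total: 3,463.
Proportional shares: Haddad 1,164/3,463 × $6,145 = 2,065.49; Sato 1,108/3,463 × $6,145 = 1,966.12; Kowalski 864/3,463 × $6,145 = 1,533.14; Ferraro 327/3,463 × $6,145 = 580.25.
At nearest $1: Haddad $2,065; Sato $1,966; Kowalski $1,533; Ferraro $580. Sum = $6,144.
Difference $6,145 − $6,144 = +$1 applied to largest billable hours (Haddad): Haddad becomes $2,066.

Haddad: $2,066 | Sato: $1,966 | Kowalski: $1,533 | Ferraro: $580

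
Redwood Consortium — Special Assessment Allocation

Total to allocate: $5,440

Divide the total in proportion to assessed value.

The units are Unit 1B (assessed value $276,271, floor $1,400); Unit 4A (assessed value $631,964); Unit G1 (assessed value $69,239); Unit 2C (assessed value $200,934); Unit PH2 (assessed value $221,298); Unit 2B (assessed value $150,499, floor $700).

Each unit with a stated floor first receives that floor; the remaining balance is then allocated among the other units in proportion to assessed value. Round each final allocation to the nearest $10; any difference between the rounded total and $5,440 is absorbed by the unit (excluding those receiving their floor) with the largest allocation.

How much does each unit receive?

Fund the minimums — Unit 1B $1,400; Unit 2B $700. Residual $3,340.
Residual split over remaining assessed value 1,123,435: Unit 4A 1,878.84 → $1,880; Unit G1 205.85 → $210; Unit 2C 597.38 → $600; Unit PH2 657.92 → $660.
Rounding difference −$10 applied to Unit 4A → $1,870.

Unit 1B: $1,400 | Unit 4A: $1,870 | Unit G1: $210 | Unit 2C: $600 | Unit PH2: $660 | Unit 2B: $700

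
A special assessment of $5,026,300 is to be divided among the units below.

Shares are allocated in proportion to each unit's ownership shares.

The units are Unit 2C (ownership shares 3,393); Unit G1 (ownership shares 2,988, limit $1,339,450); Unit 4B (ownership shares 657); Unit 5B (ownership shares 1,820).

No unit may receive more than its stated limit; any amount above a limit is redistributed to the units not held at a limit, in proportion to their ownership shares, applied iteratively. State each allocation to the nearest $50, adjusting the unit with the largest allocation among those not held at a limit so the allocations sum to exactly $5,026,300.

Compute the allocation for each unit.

Unit 2C: $2,131,100 | Unit G1: $1,339,450 | Unit 4B: $412,650 | Unit 5B: $1,143,100

Combined ownership shares = 8,858.
Pro-rata shares before constraints: Unit 2C 1,925,291.93; Unit G1 1,695,482.55; Unit 4B 372,801.89; Unit 5B 1,032,723.64.
Cap binds for Unit G1 ($1,339,450); remaining pool $3,686,850 reallocated over remaining ownership shares 5,870.
Redistributed shares: Unit 2C 2,131,087.23 → $2,131,100; Unit 4B 412,650.84 → $412,650; Unit 5B 1,143,111.93 → $1,143,100.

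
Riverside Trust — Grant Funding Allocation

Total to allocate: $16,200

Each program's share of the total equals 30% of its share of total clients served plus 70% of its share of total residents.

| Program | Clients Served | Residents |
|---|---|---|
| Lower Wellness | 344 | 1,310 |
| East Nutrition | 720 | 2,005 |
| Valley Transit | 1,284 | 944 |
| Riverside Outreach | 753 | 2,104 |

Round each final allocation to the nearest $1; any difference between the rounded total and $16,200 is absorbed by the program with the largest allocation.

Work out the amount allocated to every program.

Lower Wellness: $2,874; East Nutrition: $4,702; Valley Transit: $3,695; Riverside Outreach: $4,929

Totals — clients served 3,101, residents 6,363.
Combined weights (30% clients served + 70% residents): Lower Wellness 0.1774; East Nutrition 0.2902; Valley Transit 0.2281; Riverside Outreach 0.3043.
Proportional shares: Lower Wellness 2,873.78; East Nutrition 4,701.68; Valley Transit 3,694.71; Riverside Outreach 4,929.83.
After rounding ($1): Lower Wellness $2,874; East Nutrition $4,702; Valley Transit $3,695; Riverside Outreach $4,930. Sum = $16,201.
Difference $16,200 − $16,201 = −$1 applied to largest allocation (Riverside Outreach): Riverside Outreach becomes $4,929.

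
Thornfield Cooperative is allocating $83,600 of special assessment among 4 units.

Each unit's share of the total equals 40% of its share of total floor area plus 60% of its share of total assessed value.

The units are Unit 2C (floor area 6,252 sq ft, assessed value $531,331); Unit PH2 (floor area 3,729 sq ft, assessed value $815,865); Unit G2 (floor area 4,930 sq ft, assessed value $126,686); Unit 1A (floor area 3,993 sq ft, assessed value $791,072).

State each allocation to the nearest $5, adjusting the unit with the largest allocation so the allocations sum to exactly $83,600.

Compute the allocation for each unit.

Unit 2C: $22,825 | Unit PH2: $24,665 | Unit G2: $11,525 | Unit 1A: $24,585

Totals — floor area 18,904, assessed value 2,264,954.
Composite weights (40% floor area + 60% assessed value): Unit 2C 0.2730; Unit PH2 0.2950; Unit G2 0.1379; Unit 1A 0.2940.
Proportional shares: Unit 2C 22,826.33; Unit PH2 24,664.63; Unit G2 11,526.47; Unit 1A 24,582.56.
Rounded to nearest $5: Unit 2C $22,825; Unit PH2 $24,665; Unit G2 $11,525; Unit 1A $24,585. Sum = $83,600.
Rounded total matches; no reconciliation needed.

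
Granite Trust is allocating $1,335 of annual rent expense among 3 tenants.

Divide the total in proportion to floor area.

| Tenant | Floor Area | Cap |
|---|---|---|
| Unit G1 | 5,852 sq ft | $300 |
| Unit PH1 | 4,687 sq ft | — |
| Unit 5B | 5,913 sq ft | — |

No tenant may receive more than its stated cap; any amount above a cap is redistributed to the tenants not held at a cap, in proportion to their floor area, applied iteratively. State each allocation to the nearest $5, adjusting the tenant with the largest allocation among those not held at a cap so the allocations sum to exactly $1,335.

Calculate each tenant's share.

Sum of floor area: 16,452.
Pro-rata shares before constraints: Unit G1 474.86; Unit PH1 380.33; Unit 5B 479.81.
Held at cap: Unit G1 ($300); balance $1,035 reallocated over remaining floor area 10,600.
Remaining shares: Unit PH1 457.65 → $460; Unit 5B 577.35 → $575.

Unit G1: $300 | Unit PH1: $460 | Unit 5B: $575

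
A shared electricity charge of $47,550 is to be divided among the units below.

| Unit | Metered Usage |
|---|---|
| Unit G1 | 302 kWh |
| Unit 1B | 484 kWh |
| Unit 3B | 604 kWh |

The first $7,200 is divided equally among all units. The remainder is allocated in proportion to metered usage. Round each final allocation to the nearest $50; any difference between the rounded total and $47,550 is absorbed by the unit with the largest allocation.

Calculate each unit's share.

Equal tier: $7,200 ÷ 3 = $2,400 apiece.
Remainder $40,350 by metered usage (total 1,390): Unit G1 8,766.69 → $8,750; Unit 1B 14,049.93 → $14,050; Unit 3B 17,533.38 → $17,550.
Totals: Unit G1 $2,400 + $8,750 = $11,150; Unit 1B $2,400 + $14,050 = $16,450; Unit 3B $2,400 + $17,550 = $19,950.

Unit G1: $11,150 · Unit 1B: $16,450 · Unit 3B: $19,950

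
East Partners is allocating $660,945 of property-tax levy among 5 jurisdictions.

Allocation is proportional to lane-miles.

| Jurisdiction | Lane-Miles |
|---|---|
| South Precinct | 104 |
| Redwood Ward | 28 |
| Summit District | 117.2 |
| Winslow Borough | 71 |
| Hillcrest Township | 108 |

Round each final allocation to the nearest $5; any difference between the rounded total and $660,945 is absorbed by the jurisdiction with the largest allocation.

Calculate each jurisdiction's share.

South Precinct: $160,530 | Redwood Ward: $43,220 | Summit District: $180,900 | Winslow Borough: $109,590 | Hillcrest Township: $166,705

Lane-miles total: 428.2.
Raw shares: South Precinct 104/428.2 × $660,945 = 160,528.44; Redwood Ward 28/428.2 × $660,945 = 43,219.20; Summit District 117.2/428.2 × $660,945 = 180,903.21; Winslow Borough 71/428.2 × $660,945 = 109,591.53; Hillcrest Township 108/428.2 × $660,945 = 166,702.62.
At nearest $5: South Precinct $160,530; Redwood Ward $43,220; Summit District $180,905; Winslow Borough $109,590; Hillcrest Township $166,705. Sum = $660,950.
Difference $660,945 − $660,950 = −$5 applied to largest allocation (Summit District): Summit District becomes $180,900.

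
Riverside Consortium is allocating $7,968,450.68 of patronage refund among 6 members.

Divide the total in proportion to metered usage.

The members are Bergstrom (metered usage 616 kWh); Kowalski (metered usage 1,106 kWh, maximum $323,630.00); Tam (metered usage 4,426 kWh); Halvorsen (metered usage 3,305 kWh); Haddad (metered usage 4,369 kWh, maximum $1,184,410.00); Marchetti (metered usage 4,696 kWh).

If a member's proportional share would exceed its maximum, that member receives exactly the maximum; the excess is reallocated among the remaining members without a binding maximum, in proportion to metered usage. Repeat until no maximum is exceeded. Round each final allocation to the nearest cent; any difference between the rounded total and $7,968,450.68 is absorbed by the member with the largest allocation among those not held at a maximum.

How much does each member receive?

Metered usage total: 18,518.
Proportional shares (ignoring caps): Bergstrom 265,069.9654; Kowalski 475,921.0742; Tam 1,904,544.9136; Halvorsen 1,422,169.2136; Haddad 1,880,017.3356; Marchetti 2,020,728.1776.
Capped: Kowalski ($323,630.00), Haddad ($1,184,410.00); remaining pool $6,460,410.68 reallocated over remaining metered usage 13,043.
Redistributed shares: Bergstrom 305,114.8493 → $305,114.85; Tam 2,192,270.0046 → $2,192,270.00; Halvorsen 1,637,020.4169 → $1,637,020.42; Marchetti 2,326,005.4093 → $2,326,005.41.

Bergstrom: $305,114.85 · Kowalski: $323,630.00 · Tam: $2,192,270.00 · Halvorsen: $1,637,020.42 · Haddad: $1,184,410.00 · Marchetti: $2,326,005.41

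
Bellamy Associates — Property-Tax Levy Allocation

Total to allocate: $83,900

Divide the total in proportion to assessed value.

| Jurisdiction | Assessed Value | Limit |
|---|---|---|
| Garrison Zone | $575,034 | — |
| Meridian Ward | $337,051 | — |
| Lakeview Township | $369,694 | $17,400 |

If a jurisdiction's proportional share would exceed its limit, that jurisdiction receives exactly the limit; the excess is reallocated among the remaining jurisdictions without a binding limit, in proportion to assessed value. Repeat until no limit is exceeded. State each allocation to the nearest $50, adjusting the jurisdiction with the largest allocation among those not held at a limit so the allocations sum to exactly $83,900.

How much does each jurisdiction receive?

Total assessed value = 1,281,779.
Pro-rata shares before constraints: Garrison Zone 37,639.37; Meridian Ward 22,061.98; Lakeview Township 24,198.65.
Held at cap: Lakeview Township ($17,400); remaining pool $66,500 reallocated over remaining assessed value 912,085.
Shares after redistribution: Garrison Zone 41,925.65 → $41,950; Meridian Ward 24,574.35 → $24,550.

Garrison Zone: $41,950 | Meridian Ward: $24,550 | Lakeview Township: $17,400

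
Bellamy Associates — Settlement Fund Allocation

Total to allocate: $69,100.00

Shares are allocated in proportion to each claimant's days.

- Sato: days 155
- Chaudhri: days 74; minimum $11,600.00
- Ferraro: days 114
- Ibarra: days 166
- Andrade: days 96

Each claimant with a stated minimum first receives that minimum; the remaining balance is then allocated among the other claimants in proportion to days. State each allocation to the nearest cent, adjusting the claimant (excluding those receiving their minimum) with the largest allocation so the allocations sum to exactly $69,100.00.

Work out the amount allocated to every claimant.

Guaranteed amounts: Chaudhri $11,600.00. Balance $57,500.00.
Balance split over remaining days 531: Sato 16,784.3691 → $16,784.37; Ferraro 12,344.6328 → $12,344.63; Ibarra 17,975.5179 → $17,975.52; Andrade 10,395.4802 → $10,395.48.

Sato: $16,784.37; Chaudhri: $11,600.00; Ferraro: $12,344.63; Ibarra: $17,975.52; Andrade: $10,395.48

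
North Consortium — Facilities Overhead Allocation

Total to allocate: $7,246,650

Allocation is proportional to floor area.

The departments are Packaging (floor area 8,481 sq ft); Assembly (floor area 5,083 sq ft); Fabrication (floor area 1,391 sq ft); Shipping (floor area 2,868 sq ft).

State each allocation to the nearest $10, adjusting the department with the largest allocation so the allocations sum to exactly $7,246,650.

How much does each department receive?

Packaging: $3,448,280 · Assembly: $2,066,700 · Fabrication: $565,570 · Shipping: $1,166,100

Floor area total: 17,823.
Raw shares: Packaging 8,481/17,823 × $7,246,650 = 3,448,288.09; Assembly 5,083/17,823 × $7,246,650 = 2,066,695.95; Fabrication 1,391/17,823 × $7,246,650 = 565,566.41; Shipping 2,868/17,823 × $7,246,650 = 1,166,099.55.
Rounded to nearest $10: Packaging $3,448,290; Assembly $2,066,700; Fabrication $565,570; Shipping $1,166,100. Sum = $7,246,660.
Difference $7,246,650 − $7,246,660 = −$10 applied to largest allocation (Packaging): Packaging becomes $3,448,280.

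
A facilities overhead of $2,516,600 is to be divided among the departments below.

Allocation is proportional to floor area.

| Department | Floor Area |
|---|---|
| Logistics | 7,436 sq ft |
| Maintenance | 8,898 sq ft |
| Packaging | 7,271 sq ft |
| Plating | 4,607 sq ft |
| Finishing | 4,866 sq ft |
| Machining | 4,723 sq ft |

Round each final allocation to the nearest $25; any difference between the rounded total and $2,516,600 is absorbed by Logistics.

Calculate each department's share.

Logistics: $495,075 | Maintenance: $592,375 | Packaging: $484,075 | Plating: $306,700 | Finishing: $323,950 | Machining: $314,425

Sum of floor area: 37,801.
Unrounded shares: Logistics 7,436/37,801 × $2,516,600 = 495,051.39; Maintenance 8,898/37,801 × $2,516,600 = 592,383.98; Packaging 7,271/37,801 × $2,516,600 = 484,066.52; Plating 4,607/37,801 × $2,516,600 = 306,710.83; Finishing 4,866/37,801 × $2,516,600 = 323,953.75; Machining 4,723/37,801 × $2,516,600 = 314,433.53.
At nearest $25: Logistics $495,050; Maintenance $592,375; Packaging $484,075; Plating $306,700; Finishing $323,950; Machining $314,425. Sum = $2,516,575.
Difference $2,516,600 − $2,516,575 = +$25 applied to Logistics: Logistics becomes $495,075.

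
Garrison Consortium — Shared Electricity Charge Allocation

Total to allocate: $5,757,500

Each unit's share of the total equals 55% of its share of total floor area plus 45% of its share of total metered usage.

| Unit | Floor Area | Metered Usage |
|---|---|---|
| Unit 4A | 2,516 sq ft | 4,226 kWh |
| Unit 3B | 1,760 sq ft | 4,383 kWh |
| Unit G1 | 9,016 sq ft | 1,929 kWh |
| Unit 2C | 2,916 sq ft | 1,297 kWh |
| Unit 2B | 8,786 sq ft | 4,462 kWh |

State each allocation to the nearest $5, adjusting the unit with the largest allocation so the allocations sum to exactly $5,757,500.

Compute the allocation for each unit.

Unit 4A: $990,610 | Unit 3B: $919,785 | Unit G1: $1,448,955 | Unit 2C: $575,640 | Unit 2B: $1,822,510

Totals — floor area 24,994, metered usage 16,297.
Composite weights (55% floor area + 45% metered usage): Unit 4A 0.1721; Unit 3B 0.1598; Unit G1 0.2517; Unit 2C 0.1000; Unit 2B 0.3165.
Pro-rata amounts: Unit 4A 990,609.40; Unit 3B 919,787.32; Unit G1 1,448,955.60; Unit 2C 575,639.11; Unit 2B 1,822,508.57.
After rounding ($5): Unit 4A $990,610; Unit 3B $919,785; Unit G1 $1,448,955; Unit 2C $575,640; Unit 2B $1,822,510. Sum = $5,757,500.
Sum already equals the total — no adjustment.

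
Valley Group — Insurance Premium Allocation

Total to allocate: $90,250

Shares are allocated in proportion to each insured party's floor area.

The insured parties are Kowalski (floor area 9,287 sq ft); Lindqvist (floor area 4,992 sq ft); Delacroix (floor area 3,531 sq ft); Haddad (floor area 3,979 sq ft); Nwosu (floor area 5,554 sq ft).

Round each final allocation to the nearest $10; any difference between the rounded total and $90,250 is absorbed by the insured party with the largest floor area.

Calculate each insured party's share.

Kowalski: $30,660; Lindqvist: $16,480; Delacroix: $11,650; Haddad: $13,130; Nwosu: $18,330

Floor area total: 27,343.
Raw shares: Kowalski 9,287/27,343 × $90,250 = 30,653.25; Lindqvist 4,992/27,343 × $90,250 = 16,476.90; Delacroix 3,531/27,343 × $90,250 = 11,654.64; Haddad 3,979/27,343 × $90,250 = 13,133.33; Nwosu 5,554/27,343 × $90,250 = 18,331.88.
At nearest $10: Kowalski $30,650; Lindqvist $16,480; Delacroix $11,650; Haddad $13,130; Nwosu $18,330. Sum = $90,240.
Difference $90,250 − $90,240 = +$10 applied to largest floor area (Kowalski): Kowalski becomes $30,660.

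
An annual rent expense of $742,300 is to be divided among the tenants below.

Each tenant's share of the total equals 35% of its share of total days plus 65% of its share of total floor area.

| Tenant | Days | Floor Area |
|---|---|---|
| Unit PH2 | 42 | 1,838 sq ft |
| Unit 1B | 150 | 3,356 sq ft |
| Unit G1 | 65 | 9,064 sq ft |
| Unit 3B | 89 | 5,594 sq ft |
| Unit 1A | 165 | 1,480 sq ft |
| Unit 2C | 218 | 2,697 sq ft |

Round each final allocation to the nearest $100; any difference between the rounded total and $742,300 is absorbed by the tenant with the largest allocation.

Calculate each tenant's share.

Unit PH2: $51,900 · Unit 1B: $120,800 · Unit G1: $205,300 · Unit 3B: $144,000 · Unit 1A: $88,500 · Unit 2C: $131,800

Totals — days 729, floor area 24,029.
Combined weights (35% days + 65% floor area): Unit PH2 0.0699; Unit 1B 0.1628; Unit G1 0.2764; Unit 3B 0.1941; Unit 1A 0.1193; Unit 2C 0.1776.
Unrounded shares: Unit PH2 51,874.67; Unit 1B 120,845.28; Unit G1 205,167.41; Unit 3B 144,044.12; Unit 1A 88,521.55; Unit 2C 131,846.97.
After rounding ($100): Unit PH2 $51,900; Unit 1B $120,800; Unit G1 $205,200; Unit 3B $144,000; Unit 1A $88,500; Unit 2C $131,800. Sum = $742,200.
Difference $742,300 − $742,200 = +$100 applied to largest allocation (Unit G1): Unit G1 becomes $205,300.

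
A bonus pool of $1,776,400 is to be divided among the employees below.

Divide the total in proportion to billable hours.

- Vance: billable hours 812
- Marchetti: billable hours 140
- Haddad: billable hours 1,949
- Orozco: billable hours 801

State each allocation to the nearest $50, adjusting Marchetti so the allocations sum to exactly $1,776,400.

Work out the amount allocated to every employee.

Vance: $389,650 | Marchetti: $67,150 | Haddad: $935,250 | Orozco: $384,350

Sum of billable hours: 3,702.
Pro-rata amounts: Vance 812/3,702 × $1,776,400 = 389,637.17; Marchetti 140/3,702 × $1,776,400 = 67,178.82; Haddad 1,949/3,702 × $1,776,400 = 935,225.18; Orozco 801/3,702 × $1,776,400 = 384,358.83.
At nearest $50: Vance $389,650; Marchetti $67,200; Haddad $935,250; Orozco $384,350. Sum = $1,776,450.
Difference $1,776,400 − $1,776,450 = −$50 applied to Marchetti: Marchetti becomes $67,150.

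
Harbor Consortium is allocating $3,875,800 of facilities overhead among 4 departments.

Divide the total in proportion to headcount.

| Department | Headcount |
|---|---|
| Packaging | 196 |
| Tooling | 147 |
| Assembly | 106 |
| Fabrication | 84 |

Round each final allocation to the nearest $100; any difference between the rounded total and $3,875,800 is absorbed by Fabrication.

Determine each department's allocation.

Packaging: $1,425,200; Tooling: $1,068,900; Assembly: $770,800; Fabrication: $610,900

Total headcount = 533.
Unrounded shares: Packaging 196/533 × $3,875,800 = 1,425,247.28; Tooling 147/533 × $3,875,800 = 1,068,935.46; Assembly 106/533 × $3,875,800 = 770,797.00; Fabrication 84/533 × $3,875,800 = 610,820.26.
Rounded to nearest $100: Packaging $1,425,200; Tooling $1,068,900; Assembly $770,800; Fabrication $610,800. Sum = $3,875,700.
Difference $3,875,800 − $3,875,700 = +$100 applied to Fabrication: Fabrication becomes $610,900.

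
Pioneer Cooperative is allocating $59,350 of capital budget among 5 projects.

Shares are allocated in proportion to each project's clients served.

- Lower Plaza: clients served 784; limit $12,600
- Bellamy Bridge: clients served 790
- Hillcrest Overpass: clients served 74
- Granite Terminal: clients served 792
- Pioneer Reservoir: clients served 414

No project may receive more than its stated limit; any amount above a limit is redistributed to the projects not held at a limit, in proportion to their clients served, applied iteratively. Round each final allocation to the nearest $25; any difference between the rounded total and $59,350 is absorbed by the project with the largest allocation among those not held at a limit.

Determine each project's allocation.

Lower Plaza: $12,600 · Bellamy Bridge: $17,850 · Hillcrest Overpass: $1,675 · Granite Terminal: $17,875 · Pioneer Reservoir: $9,350

Clients served total: 2,854.
Unconstrained shares: Lower Plaza 16,303.57; Bellamy Bridge 16,428.35; Hillcrest Overpass 1,538.86; Granite Terminal 16,469.94; Pioneer Reservoir 8,609.29.
Cap binds for Lower Plaza ($12,600); residual $46,750 reallocated over remaining clients served 2,070.
Remaining shares: Bellamy Bridge 17,841.79 → $17,850; Hillcrest Overpass 1,671.26 → $1,675; Granite Terminal 17,886.96 → $17,875; Pioneer Reservoir 9,350.00 → $9,350.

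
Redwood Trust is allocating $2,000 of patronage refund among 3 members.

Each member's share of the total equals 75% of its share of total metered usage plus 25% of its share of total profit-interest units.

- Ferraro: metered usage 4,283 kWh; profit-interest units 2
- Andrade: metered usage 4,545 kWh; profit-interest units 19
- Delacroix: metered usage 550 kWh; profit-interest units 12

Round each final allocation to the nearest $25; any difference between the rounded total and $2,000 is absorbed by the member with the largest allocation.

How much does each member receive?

Totals — metered usage 9,378, profit-interest units 33.
Composite weights (75% metered usage + 25% profit-interest units): Ferraro 0.3577; Andrade 0.5074; Delacroix 0.1349.
Pro-rata amounts: Ferraro 715.36; Andrade 1,014.85; Delacroix 269.79.
Rounded to nearest $25: Ferraro $725; Andrade $1,025; Delacroix $275. Sum = $2,025.
Difference $2,000 − $2,025 = −$25 applied to largest allocation (Andrade): Andrade becomes $1,000.

Ferraro: $725; Andrade: $1,000; Delacroix: $275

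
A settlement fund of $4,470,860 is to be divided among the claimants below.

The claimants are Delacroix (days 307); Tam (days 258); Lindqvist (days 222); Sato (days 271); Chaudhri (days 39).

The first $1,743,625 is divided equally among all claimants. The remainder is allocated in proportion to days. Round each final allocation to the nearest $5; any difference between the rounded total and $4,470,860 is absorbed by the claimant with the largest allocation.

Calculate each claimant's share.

Delacroix: $1,111,955 · Tam: $990,135 · Lindqvist: $900,635 · Sato: $1,022,455 · Chaudhri: $445,680

First tranche $1,743,625 split equally: $348,725 each.
Remainder $2,727,235 by days (total 1,097): Delacroix 763,228.03 → $763,230; Tam 641,409.87 → $641,410; Lindqvist 551,910.82 → $551,910; Sato 673,728.97 → $673,730; Chaudhri 96,957.31 → $96,955.
Totals: Delacroix $348,725 + $763,230 = $1,111,955; Tam $348,725 + $641,410 = $990,135; Lindqvist $348,725 + $551,910 = $900,635; Sato $348,725 + $673,730 = $1,022,455; Chaudhri $348,725 + $96,955 = $445,680.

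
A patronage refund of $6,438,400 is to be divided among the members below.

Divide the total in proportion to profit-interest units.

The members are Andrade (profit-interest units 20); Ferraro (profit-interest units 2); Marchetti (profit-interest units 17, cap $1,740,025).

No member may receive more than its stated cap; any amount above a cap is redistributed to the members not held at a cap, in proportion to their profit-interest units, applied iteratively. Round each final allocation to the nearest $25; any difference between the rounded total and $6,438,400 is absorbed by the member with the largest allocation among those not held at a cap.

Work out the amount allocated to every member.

Andrade: $4,271,250; Ferraro: $427,125; Marchetti: $1,740,025

Profit-interest units total: 39.
Pro-rata shares before constraints: Andrade 3,301,743.59; Ferraro 330,174.36; Marchetti 2,806,482.05.
Held at cap: Marchetti ($1,740,025); residual $4,698,375 reallocated over remaining profit-interest units 22.
Shares after redistribution: Andrade 4,271,250.00 → $4,271,250; Ferraro 427,125.00 → $427,125.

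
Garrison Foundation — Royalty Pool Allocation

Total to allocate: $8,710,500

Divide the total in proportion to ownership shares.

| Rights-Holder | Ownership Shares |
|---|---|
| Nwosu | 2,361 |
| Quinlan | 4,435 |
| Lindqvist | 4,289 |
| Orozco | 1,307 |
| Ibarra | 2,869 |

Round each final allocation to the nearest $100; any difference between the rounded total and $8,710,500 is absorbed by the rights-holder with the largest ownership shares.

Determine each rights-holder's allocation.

Sum of ownership shares: 2,361 + 4,435 + 4,289 + 1,307 + 2,869 = 15,261.
Pro-rata amounts: Nwosu 1,347,584.73; Quinlan 2,531,358.86; Lindqvist 2,448,026.64; Orozco 745,994.59; Ibarra 1,637,535.19.
After rounding ($100): Nwosu $1,347,600; Quinlan $2,531,400; Lindqvist $2,448,000; Orozco $746,000; Ibarra $1,637,500. Sum = $8,710,500.
Rounded total matches; no reconciliation needed.

Nwosu: $1,347,600; Quinlan: $2,531,400; Lindqvist: $2,448,000; Orozco: $746,000; Ibarra: $1,637,500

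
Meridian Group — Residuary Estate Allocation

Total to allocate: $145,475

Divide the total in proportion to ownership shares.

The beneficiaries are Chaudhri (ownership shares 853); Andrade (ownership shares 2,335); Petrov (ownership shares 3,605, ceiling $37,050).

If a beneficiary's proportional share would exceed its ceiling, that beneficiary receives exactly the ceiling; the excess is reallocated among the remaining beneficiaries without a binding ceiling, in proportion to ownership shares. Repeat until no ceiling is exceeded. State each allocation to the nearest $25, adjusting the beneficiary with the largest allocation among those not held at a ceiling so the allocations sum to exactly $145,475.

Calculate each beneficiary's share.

Chaudhri: $29,000; Andrade: $79,425; Petrov: $37,050

Ownership shares total: 6,793.
Proportional shares (ignoring caps): Chaudhri 18,267.36; Andrade 50,005.02; Petrov 77,202.62.
Capped: Petrov ($37,050); balance $108,425 reallocated over remaining ownership shares 3,188.
Redistributed shares: Chaudhri 29,010.83 → $29,000; Andrade 79,414.17 → $79,425.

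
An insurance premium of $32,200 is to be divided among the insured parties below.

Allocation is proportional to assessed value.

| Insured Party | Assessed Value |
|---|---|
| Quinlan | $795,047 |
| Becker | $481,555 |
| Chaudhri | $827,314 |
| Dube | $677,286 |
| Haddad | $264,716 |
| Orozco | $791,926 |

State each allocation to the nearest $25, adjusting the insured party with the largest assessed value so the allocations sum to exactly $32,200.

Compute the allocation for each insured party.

Sum of assessed value: 3,837,844.
Pro-rata amounts: Quinlan 795,047/3,837,844 × $32,200 = 6,670.55; Becker 481,555/3,837,844 × $32,200 = 4,040.31; Chaudhri 827,314/3,837,844 × $32,200 = 6,941.27; Dube 677,286/3,837,844 × $32,200 = 5,682.52; Haddad 264,716/3,837,844 × $32,200 = 2,221.00; Orozco 791,926/3,837,844 × $32,200 = 6,644.36.
After rounding ($25): Quinlan $6,675; Becker $4,050; Chaudhri $6,950; Dube $5,675; Haddad $2,225; Orozco $6,650. Sum = $32,225.
Difference $32,200 − $32,225 = −$25 applied to largest assessed value (Chaudhri): Chaudhri becomes $6,925.

Quinlan: $6,675; Becker: $4,050; Chaudhri: $6,925; Dube: $5,675; Haddad: $2,225; Orozco: $6,650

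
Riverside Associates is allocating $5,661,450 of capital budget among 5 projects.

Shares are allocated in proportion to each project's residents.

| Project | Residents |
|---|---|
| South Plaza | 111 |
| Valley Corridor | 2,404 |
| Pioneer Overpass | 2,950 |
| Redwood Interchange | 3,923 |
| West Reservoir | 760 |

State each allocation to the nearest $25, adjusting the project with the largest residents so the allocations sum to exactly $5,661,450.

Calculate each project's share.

Sum of residents: 10,148.
Unrounded shares: South Plaza 111/10,148 × $5,661,450 = 61,925.60; Valley Corridor 2,404/10,148 × $5,661,450 = 1,341,163.36; Pioneer Overpass 2,950/10,148 × $5,661,450 = 1,645,770.35; Redwood Interchange 3,923/10,148 × $5,661,450 = 2,188,595.62; West Reservoir 760/10,148 × $5,661,450 = 423,995.07.
After rounding ($25): South Plaza $61,925; Valley Corridor $1,341,175; Pioneer Overpass $1,645,775; Redwood Interchange $2,188,600; West Reservoir $424,000. Sum = $5,661,475.
Difference $5,661,450 − $5,661,475 = −$25 applied to largest residents (Redwood Interchange): Redwood Interchange becomes $2,188,575.

South Plaza: $61,925; Valley Corridor: $1,341,175; Pioneer Overpass: $1,645,775; Redwood Interchange: $2,188,575; West Reservoir: $424,000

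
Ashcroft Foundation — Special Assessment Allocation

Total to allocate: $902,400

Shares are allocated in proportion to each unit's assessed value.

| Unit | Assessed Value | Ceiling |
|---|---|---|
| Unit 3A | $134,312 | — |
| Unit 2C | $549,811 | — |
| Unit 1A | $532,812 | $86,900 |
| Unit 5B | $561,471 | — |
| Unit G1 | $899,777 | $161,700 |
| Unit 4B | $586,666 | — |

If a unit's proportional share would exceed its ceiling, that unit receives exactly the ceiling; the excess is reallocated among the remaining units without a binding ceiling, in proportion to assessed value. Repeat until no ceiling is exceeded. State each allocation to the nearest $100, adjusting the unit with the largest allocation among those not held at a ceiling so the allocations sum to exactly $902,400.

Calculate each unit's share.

Total assessed value = 3,264,849.
Unconstrained shares: Unit 3A 37,123.66; Unit 2C 151,967.04; Unit 1A 147,268.54; Unit 5B 155,189.85; Unit G1 248,697.19; Unit 4B 162,153.72.
Held at cap: Unit 1A ($86,900), Unit G1 ($161,700); remaining pool $653,800 reallocated over remaining assessed value 1,832,260.
Shares after redistribution: Unit 3A 47,926.16 → $47,900; Unit 2C 196,187.46 → $196,200; Unit 5B 200,348.06 → $200,300; Unit 4B 209,338.32 → $209,300.
Rounding difference +$100 applied to Unit 4B → $209,400.

Unit 3A: $47,900 · Unit 2C: $196,200 · Unit 1A: $86,900 · Unit 5B: $200,300 · Unit G1: $161,700 · Unit 4B: $209,400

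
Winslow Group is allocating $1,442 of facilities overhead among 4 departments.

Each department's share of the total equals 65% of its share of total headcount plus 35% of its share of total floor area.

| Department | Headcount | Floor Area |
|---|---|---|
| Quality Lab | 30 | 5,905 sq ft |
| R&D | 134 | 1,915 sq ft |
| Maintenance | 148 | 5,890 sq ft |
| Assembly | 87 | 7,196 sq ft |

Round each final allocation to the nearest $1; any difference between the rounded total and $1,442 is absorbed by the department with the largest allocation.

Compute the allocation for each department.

Quality Lab: $213; R&D: $361; Maintenance: $490; Assembly: $378

Totals — headcount 399, floor area 20,906.
Blended shares (65% headcount + 35% floor area): Quality Lab 0.1477; R&D 0.2504; Maintenance 0.3397; Assembly 0.2622.
Proportional shares: Quality Lab 213.03; R&D 361.01; Maintenance 489.86; Assembly 378.10.
Rounded to nearest $1: Quality Lab $213; R&D $361; Maintenance $490; Assembly $378. Sum = $1,442.
No rounding difference to absorb.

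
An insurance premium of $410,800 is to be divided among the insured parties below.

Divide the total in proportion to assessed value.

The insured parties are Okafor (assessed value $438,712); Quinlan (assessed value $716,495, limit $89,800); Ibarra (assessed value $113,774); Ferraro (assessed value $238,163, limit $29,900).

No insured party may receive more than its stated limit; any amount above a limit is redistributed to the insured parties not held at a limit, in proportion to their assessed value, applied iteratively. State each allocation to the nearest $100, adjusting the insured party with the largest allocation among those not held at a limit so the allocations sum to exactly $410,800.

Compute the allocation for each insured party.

Okafor: $231,200 · Quinlan: $89,800 · Ibarra: $59,900 · Ferraro: $29,900

Sum of assessed value: 1,507,144.
Proportional shares (ignoring caps): Okafor 119,579.08; Quinlan 195,293.98; Ibarra 31,011.21; Ferraro 64,915.73.
Held at cap: Quinlan ($89,800), Ferraro ($29,900); residual $291,100 reallocated over remaining assessed value 552,486.
Shares after redistribution: Okafor 231,153.48 → $231,200; Ibarra 59,946.52 → $59,900.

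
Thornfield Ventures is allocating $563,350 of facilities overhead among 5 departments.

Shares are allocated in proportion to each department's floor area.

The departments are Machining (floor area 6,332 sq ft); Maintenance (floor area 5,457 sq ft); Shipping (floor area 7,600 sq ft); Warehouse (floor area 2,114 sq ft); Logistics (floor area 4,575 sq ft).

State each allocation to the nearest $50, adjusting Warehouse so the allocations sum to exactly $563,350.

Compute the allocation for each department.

Machining: $136,800; Maintenance: $117,900; Shipping: $164,200; Warehouse: $45,600; Logistics: $98,850

Sum of floor area: 26,078.
Pro-rata amounts: Machining 6,332/26,078 × $563,350 = 136,787.03; Maintenance 5,457/26,078 × $563,350 = 117,884.84; Shipping 7,600/26,078 × $563,350 = 164,179.00; Warehouse 2,114/26,078 × $563,350 = 45,667.69; Logistics 4,575/26,078 × $563,350 = 98,831.44.
After rounding ($50): Machining $136,800; Maintenance $117,900; Shipping $164,200; Warehouse $45,650; Logistics $98,850. Sum = $563,400.
Difference $563,350 − $563,400 = −$50 applied to Warehouse: Warehouse becomes $45,600.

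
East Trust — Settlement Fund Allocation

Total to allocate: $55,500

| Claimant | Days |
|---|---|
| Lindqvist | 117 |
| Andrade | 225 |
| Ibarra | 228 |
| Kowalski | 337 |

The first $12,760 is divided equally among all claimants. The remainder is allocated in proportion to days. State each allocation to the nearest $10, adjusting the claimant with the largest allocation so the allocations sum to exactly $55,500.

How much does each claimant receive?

$12,760 shared equally gives $3,190 per claimant.
Remainder $42,740 by days (total 907): Lindqvist 5,513.32 → $5,510; Andrade 10,602.54 → $10,600; Ibarra 10,743.90 → $10,740; Kowalski 15,880.24 → $15,880.
Rounding difference +$10 on remainder applied to Kowalski.
Totals: Lindqvist $3,190 + $5,510 = $8,700; Andrade $3,190 + $10,600 = $13,790; Ibarra $3,190 + $10,740 = $13,930; Kowalski $3,190 + $15,890 = $19,080.

Lindqvist: $8,700 · Andrade: $13,790 · Ibarra: $13,930 · Kowalski: $19,080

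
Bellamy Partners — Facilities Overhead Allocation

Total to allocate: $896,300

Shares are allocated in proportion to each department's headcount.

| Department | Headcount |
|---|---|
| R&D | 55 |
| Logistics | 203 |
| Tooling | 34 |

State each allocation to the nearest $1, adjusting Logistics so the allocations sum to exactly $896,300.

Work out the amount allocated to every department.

R&D: $168,824 | Logistics: $623,112 | Tooling: $104,364

Headcount total: 292.
Pro-rata amounts: R&D 55/292 × $896,300 = 168,823.63; Logistics 203/292 × $896,300 = 623,112.67; Tooling 34/292 × $896,300 = 104,363.70.
Rounded to nearest $1: R&D $168,824; Logistics $623,113; Tooling $104,364. Sum = $896,301.
Difference $896,300 − $896,301 = −$1 applied to Logistics: Logistics becomes $623,112.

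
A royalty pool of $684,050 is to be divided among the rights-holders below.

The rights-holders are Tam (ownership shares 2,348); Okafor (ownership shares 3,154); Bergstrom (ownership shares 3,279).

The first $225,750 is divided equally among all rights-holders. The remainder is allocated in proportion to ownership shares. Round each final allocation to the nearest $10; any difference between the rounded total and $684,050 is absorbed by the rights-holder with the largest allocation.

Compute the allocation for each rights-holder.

Tam: $197,800 | Okafor: $239,860 | Bergstrom: $246,390

Equal tier: $225,750 ÷ 3 = $75,250 apiece.
Remainder $458,300 by ownership shares (total 8,781): Tam 122,547.36 → $122,550; Okafor 164,614.30 → $164,610; Bergstrom 171,138.33 → $171,140.
Totals: Tam $75,250 + $122,550 = $197,800; Okafor $75,250 + $164,610 = $239,860; Bergstrom $75,250 + $171,140 = $246,390.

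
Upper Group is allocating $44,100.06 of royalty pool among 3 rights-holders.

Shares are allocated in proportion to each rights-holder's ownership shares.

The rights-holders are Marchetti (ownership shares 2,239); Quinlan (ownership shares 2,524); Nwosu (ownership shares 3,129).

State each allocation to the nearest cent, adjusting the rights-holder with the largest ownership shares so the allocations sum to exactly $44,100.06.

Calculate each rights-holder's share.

Combined ownership shares = 2,239 + 2,524 + 3,129 = 7,892.
Unrounded shares: Marchetti 12,511.4083; Quinlan 14,103.9726; Nwosu 17,484.6791.
After rounding (cent): Marchetti $12,511.41; Quinlan $14,103.97; Nwosu $17,484.68. Sum = $44,100.06.
Rounded total matches; no reconciliation needed.

Marchetti: $12,511.41 | Quinlan: $14,103.97 | Nwosu: $17,484.68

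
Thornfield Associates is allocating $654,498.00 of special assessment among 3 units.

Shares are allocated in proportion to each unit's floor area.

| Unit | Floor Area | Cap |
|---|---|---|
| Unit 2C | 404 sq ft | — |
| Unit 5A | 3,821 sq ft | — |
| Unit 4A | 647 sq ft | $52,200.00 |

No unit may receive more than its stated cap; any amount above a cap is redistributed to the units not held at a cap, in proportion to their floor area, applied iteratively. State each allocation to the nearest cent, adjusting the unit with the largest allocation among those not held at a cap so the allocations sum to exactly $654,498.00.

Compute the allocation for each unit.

Total floor area = 4,872.
Pro-rata shares before constraints: Unit 2C 54,272.8227; Unit 5A 513,308.0579; Unit 4A 86,917.1195.
Capped: Unit 4A ($52,200.00); residual $602,298.00 reallocated over remaining floor area 4,225.
Redistributed shares: Unit 2C 57,592.5188 → $57,592.52; Unit 5A 544,705.4812 → $544,705.48.

Unit 2C: $57,592.52 · Unit 5A: $544,705.48 · Unit 4A: $52,200.00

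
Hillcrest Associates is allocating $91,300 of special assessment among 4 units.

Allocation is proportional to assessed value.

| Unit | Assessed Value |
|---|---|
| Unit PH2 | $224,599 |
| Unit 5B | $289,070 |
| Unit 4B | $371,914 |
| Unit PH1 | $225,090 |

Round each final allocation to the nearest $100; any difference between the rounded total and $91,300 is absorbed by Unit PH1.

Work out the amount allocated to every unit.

Combined assessed value = 1,110,673.
Proportional shares: Unit PH2 224,599/1,110,673 × $91,300 = 18,462.58; Unit 5B 289,070/1,110,673 × $91,300 = 23,762.25; Unit 4B 371,914/1,110,673 × $91,300 = 30,572.23; Unit PH1 225,090/1,110,673 × $91,300 = 18,502.94.
After rounding ($100): Unit PH2 $18,500; Unit 5B $23,800; Unit 4B $30,600; Unit PH1 $18,500. Sum = $91,400.
Difference $91,300 − $91,400 = −$100 applied to Unit PH1: Unit PH1 becomes $18,400.

Unit PH2: $18,500 | Unit 5B: $23,800 | Unit 4B: $30,600 | Unit PH1: $18,400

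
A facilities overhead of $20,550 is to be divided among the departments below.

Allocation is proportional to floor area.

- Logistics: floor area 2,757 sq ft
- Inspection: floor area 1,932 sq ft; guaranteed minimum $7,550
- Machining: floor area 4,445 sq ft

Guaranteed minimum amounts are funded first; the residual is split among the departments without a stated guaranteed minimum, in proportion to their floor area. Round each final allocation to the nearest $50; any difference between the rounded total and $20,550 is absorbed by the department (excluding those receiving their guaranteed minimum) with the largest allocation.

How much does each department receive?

Logistics: $5,000 | Inspection: $7,550 | Machining: $8,000

Minimums first: Inspection $7,550. Residual $13,000.
Residual split over remaining floor area 7,202: Logistics 4,976.53 → $5,000; Machining 8,023.47 → $8,000.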